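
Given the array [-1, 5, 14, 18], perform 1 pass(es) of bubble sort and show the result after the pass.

After pass 1: [-1, 5, 14, 18] (0 swaps)
Total swaps: 0


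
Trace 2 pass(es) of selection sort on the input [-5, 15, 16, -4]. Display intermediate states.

Pass 1: Select minimum -5 at index 0, swap -> [-5, 15, 16, -4]
Pass 2: Select minimum -4 at index 3, swap -> [-5, -4, 16, 15]


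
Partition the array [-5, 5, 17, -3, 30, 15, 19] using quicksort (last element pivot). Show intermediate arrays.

Partition 1: pivot=19 at index 5 -> [-5, 5, 17, -3, 15, 19, 30]
Partition 2: pivot=15 at index 3 -> [-5, 5, -3, 15, 17, 19, 30]
Partition 3: pivot=-3 at index 1 -> [-5, -3, 5, 15, 17, 19, 30]


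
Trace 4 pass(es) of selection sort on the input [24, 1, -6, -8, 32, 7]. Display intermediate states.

Pass 1: Select minimum -8 at index 3, swap -> [-8, 1, -6, 24, 32, 7]
Pass 2: Select minimum -6 at index 2, swap -> [-8, -6, 1, 24, 32, 7]
Pass 3: Select minimum 1 at index 2, swap -> [-8, -6, 1, 24, 32, 7]
Pass 4: Select minimum 7 at index 5, swap -> [-8, -6, 1, 7, 32, 24]


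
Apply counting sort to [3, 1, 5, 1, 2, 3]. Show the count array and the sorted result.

Count array: [0, 2, 1, 2, 0, 1]
(count[i] = number of elements equal to i)
Cumulative count: [0, 2, 3, 5, 5, 6]
Sorted: [1, 1, 2, 3, 3, 5]


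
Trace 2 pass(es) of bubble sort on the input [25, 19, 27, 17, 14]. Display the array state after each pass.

After pass 1: [19, 25, 17, 14, 27] (3 swaps)
After pass 2: [19, 17, 14, 25, 27] (2 swaps)
Total swaps: 5


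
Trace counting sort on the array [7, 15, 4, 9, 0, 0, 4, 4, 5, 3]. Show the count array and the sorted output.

Count array: [2, 0, 0, 1, 3, 1, 0, 1, 0, 1, 0, 0, 0, 0, 0, 1]
(count[i] = number of elements equal to i)
Cumulative count: [2, 2, 2, 3, 6, 7, 7, 8, 8, 9, 9, 9, 9, 9, 9, 10]
Sorted: [0, 0, 3, 4, 4, 4, 5, 7, 9, 15]


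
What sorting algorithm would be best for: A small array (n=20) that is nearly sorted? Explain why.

Best choice: Insertion sort
Reason: Insertion sort is O(n) for nearly sorted arrays and has low overhead


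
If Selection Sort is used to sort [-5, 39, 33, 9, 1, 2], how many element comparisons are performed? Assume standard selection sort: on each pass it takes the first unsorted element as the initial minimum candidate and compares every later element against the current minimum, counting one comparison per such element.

Pass 1: scan indices 1..5 for the minimum = 5 comparison(s); min is -5, place at index 0 -> [-5, 39, 33, 9, 1, 2]
Pass 2: scan indices 2..5 for the minimum = 4 comparison(s); min is 1, place at index 1 -> [-5, 1, 33, 9, 39, 2]
Pass 3: scan indices 3..5 for the minimum = 3 comparison(s); min is 2, place at index 2 -> [-5, 1, 2, 9, 39, 33]
Pass 4: scan indices 4..5 for the minimum = 2 comparison(s); min is 9, place at index 3 -> [-5, 1, 2, 9, 39, 33]
Pass 5: scan indices 5..5 for the minimum = 1 comparison(s); min is 33, place at index 4 -> [-5, 1, 2, 9, 33, 39]
Selection sort always scans the whole unsorted suffix, so the count is (n-1) + (n-2) + ... + 1 = n(n-1)/2 = 6*5/2 = 15 regardless of the input order.
Total comparisons: 5 + 4 + 3 + 2 + 1 = 15


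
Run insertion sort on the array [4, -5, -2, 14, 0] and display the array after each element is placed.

First element 4 is already 'sorted'
Insert -5: shifted 1 elements -> [-5, 4, -2, 14, 0]
Insert -2: shifted 1 elements -> [-5, -2, 4, 14, 0]
Insert 14: shifted 0 elements -> [-5, -2, 4, 14, 0]
Insert 0: shifted 2 elements -> [-5, -2, 0, 4, 14]


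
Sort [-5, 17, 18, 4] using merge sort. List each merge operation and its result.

Divide and conquer:
  Merge [-5] + [17] -> [-5, 17]
  Merge [18] + [4] -> [4, 18]
  Merge [-5, 17] + [4, 18] -> [-5, 4, 17, 18]


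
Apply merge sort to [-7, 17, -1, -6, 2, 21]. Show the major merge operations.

Divide and conquer:
  Merge [17] + [-1] -> [-1, 17]
  Merge [-7] + [-1, 17] -> [-7, -1, 17]
  Merge [2] + [21] -> [2, 21]
  Merge [-6] + [2, 21] -> [-6, 2, 21]
  Merge [-7, -1, 17] + [-6, 2, 21] -> [-7, -6, -1, 2, 17, 21]


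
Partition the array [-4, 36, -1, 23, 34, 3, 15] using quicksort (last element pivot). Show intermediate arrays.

Partition 1: pivot=15 at index 3 -> [-4, -1, 3, 15, 34, 36, 23]
Partition 2: pivot=3 at index 2 -> [-4, -1, 3, 15, 34, 36, 23]
Partition 3: pivot=-1 at index 1 -> [-4, -1, 3, 15, 34, 36, 23]
Partition 4: pivot=23 at index 4 -> [-4, -1, 3, 15, 23, 36, 34]
Partition 5: pivot=34 at index 5 -> [-4, -1, 3, 15, 23, 34, 36]


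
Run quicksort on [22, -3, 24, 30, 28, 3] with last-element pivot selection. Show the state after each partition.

Partition 1: pivot=3 at index 1 -> [-3, 3, 24, 30, 28, 22]
Partition 2: pivot=22 at index 2 -> [-3, 3, 22, 30, 28, 24]
Partition 3: pivot=24 at index 3 -> [-3, 3, 22, 24, 28, 30]
Partition 4: pivot=30 at index 5 -> [-3, 3, 22, 24, 28, 30]


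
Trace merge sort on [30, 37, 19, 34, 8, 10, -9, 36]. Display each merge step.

Divide and conquer:
  Merge [30] + [37] -> [30, 37]
  Merge [19] + [34] -> [19, 34]
  Merge [30, 37] + [19, 34] -> [19, 30, 34, 37]
  Merge [8] + [10] -> [8, 10]
  Merge [-9] + [36] -> [-9, 36]
  Merge [8, 10] + [-9, 36] -> [-9, 8, 10, 36]
  Merge [19, 30, 34, 37] + [-9, 8, 10, 36] -> [-9, 8, 10, 19, 30, 34, 36, 37]


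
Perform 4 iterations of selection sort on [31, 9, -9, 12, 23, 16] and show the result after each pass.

Pass 1: Select minimum -9 at index 2, swap -> [-9, 9, 31, 12, 23, 16]
Pass 2: Select minimum 9 at index 1, swap -> [-9, 9, 31, 12, 23, 16]
Pass 3: Select minimum 12 at index 3, swap -> [-9, 9, 12, 31, 23, 16]
Pass 4: Select minimum 16 at index 5, swap -> [-9, 9, 12, 16, 23, 31]


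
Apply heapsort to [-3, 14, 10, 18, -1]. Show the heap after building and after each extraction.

Build heap: [18, 14, 10, -3, -1]
Extract 18: [14, -1, 10, -3, 18]
Extract 14: [10, -1, -3, 14, 18]
Extract 10: [-1, -3, 10, 14, 18]
Extract -1: [-3, -1, 10, 14, 18]


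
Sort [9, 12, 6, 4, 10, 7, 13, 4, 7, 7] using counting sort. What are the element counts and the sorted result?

Count array: [0, 0, 0, 0, 2, 0, 1, 3, 0, 1, 1, 0, 1, 1]
(count[i] = number of elements equal to i)
Cumulative count: [0, 0, 0, 0, 2, 2, 3, 6, 6, 7, 8, 8, 9, 10]
Sorted: [4, 4, 6, 7, 7, 7, 9, 10, 12, 13]


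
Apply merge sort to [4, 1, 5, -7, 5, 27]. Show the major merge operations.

Divide and conquer:
  Merge [1] + [5] -> [1, 5]
  Merge [4] + [1, 5] -> [1, 4, 5]
  Merge [5] + [27] -> [5, 27]
  Merge [-7] + [5, 27] -> [-7, 5, 27]
  Merge [1, 4, 5] + [-7, 5, 27] -> [-7, 1, 4, 5, 5, 27]


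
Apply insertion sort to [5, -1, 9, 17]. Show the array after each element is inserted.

First element 5 is already 'sorted'
Insert -1: shifted 1 elements -> [-1, 5, 9, 17]
Insert 9: shifted 0 elements -> [-1, 5, 9, 17]
Insert 17: shifted 0 elements -> [-1, 5, 9, 17]


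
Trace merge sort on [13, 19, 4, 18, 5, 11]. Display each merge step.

Divide and conquer:
  Merge [19] + [4] -> [4, 19]
  Merge [13] + [4, 19] -> [4, 13, 19]
  Merge [5] + [11] -> [5, 11]
  Merge [18] + [5, 11] -> [5, 11, 18]
  Merge [4, 13, 19] + [5, 11, 18] -> [4, 5, 11, 13, 18, 19]


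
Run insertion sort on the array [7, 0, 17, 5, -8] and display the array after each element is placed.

First element 7 is already 'sorted'
Insert 0: shifted 1 elements -> [0, 7, 17, 5, -8]
Insert 17: shifted 0 elements -> [0, 7, 17, 5, -8]
Insert 5: shifted 2 elements -> [0, 5, 7, 17, -8]
Insert -8: shifted 4 elements -> [-8, 0, 5, 7, 17]


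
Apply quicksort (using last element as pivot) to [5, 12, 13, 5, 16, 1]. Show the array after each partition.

Partition 1: pivot=1 at index 0 -> [1, 12, 13, 5, 16, 5]
Partition 2: pivot=5 at index 2 -> [1, 5, 5, 12, 16, 13]
Partition 3: pivot=13 at index 4 -> [1, 5, 5, 12, 13, 16]


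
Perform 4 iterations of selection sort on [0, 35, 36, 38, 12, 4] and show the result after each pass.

Pass 1: Select minimum 0 at index 0, swap -> [0, 35, 36, 38, 12, 4]
Pass 2: Select minimum 4 at index 5, swap -> [0, 4, 36, 38, 12, 35]
Pass 3: Select minimum 12 at index 4, swap -> [0, 4, 12, 38, 36, 35]
Pass 4: Select minimum 35 at index 5, swap -> [0, 4, 12, 35, 36, 38]


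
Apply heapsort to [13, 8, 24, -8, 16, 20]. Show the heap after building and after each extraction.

Build heap: [24, 16, 20, -8, 8, 13]
Extract 24: [20, 16, 13, -8, 8, 24]
Extract 20: [16, 8, 13, -8, 20, 24]
Extract 16: [13, 8, -8, 16, 20, 24]
Extract 13: [8, -8, 13, 16, 20, 24]
Extract 8: [-8, 8, 13, 16, 20, 24]


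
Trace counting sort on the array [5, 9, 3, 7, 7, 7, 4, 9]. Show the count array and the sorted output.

Count array: [0, 0, 0, 1, 1, 1, 0, 3, 0, 2]
(count[i] = number of elements equal to i)
Cumulative count: [0, 0, 0, 1, 2, 3, 3, 6, 6, 8]
Sorted: [3, 4, 5, 7, 7, 7, 9, 9]


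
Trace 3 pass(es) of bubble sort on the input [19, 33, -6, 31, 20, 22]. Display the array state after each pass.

After pass 1: [19, -6, 31, 20, 22, 33] (4 swaps)
After pass 2: [-6, 19, 20, 22, 31, 33] (3 swaps)
After pass 3: [-6, 19, 20, 22, 31, 33] (0 swaps)
Total swaps: 7


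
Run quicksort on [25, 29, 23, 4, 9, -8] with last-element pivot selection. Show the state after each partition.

Partition 1: pivot=-8 at index 0 -> [-8, 29, 23, 4, 9, 25]
Partition 2: pivot=25 at index 4 -> [-8, 23, 4, 9, 25, 29]
Partition 3: pivot=9 at index 2 -> [-8, 4, 9, 23, 25, 29]


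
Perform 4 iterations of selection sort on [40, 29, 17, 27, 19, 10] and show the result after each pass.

Pass 1: Select minimum 10 at index 5, swap -> [10, 29, 17, 27, 19, 40]
Pass 2: Select minimum 17 at index 2, swap -> [10, 17, 29, 27, 19, 40]
Pass 3: Select minimum 19 at index 4, swap -> [10, 17, 19, 27, 29, 40]
Pass 4: Select minimum 27 at index 3, swap -> [10, 17, 19, 27, 29, 40]


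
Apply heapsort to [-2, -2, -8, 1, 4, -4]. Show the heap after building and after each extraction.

Build heap: [4, 1, -4, -2, -2, -8]
Extract 4: [1, -2, -4, -8, -2, 4]
Extract 1: [-2, -2, -4, -8, 1, 4]
Extract -2: [-2, -8, -4, -2, 1, 4]
Extract -2: [-4, -8, -2, -2, 1, 4]
Extract -4: [-8, -4, -2, -2, 1, 4]


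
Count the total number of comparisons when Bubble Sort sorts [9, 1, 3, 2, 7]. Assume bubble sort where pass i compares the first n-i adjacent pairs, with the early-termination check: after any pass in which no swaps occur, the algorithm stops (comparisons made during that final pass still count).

Pass 1: compare adjacent pairs (0,1)..(3,4) = 4 comparison(s), 4 swap(s) -> [1, 3, 2, 7, 9]
Pass 2: compare adjacent pairs (0,1)..(2,3) = 3 comparison(s), 1 swap(s) -> [1, 2, 3, 7, 9]
Pass 3: compare adjacent pairs (0,1)..(1,2) = 2 comparison(s), 0 swap(s) -> [1, 2, 3, 7, 9]
No swaps in this pass, so bubble sort stops here.
Total comparisons: 4 + 3 + 2 = 9


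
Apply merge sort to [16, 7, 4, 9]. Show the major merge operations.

Divide and conquer:
  Merge [16] + [7] -> [7, 16]
  Merge [4] + [9] -> [4, 9]
  Merge [7, 16] + [4, 9] -> [4, 7, 9, 16]


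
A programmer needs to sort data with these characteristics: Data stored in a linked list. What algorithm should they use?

Best choice: Merge sort
Reason: Merge sort doesn't require random access; can be done in O(1) extra space for linked lists


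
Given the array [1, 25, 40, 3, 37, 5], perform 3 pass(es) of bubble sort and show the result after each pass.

After pass 1: [1, 25, 3, 37, 5, 40] (3 swaps)
After pass 2: [1, 3, 25, 5, 37, 40] (2 swaps)
After pass 3: [1, 3, 5, 25, 37, 40] (1 swaps)
Total swaps: 6


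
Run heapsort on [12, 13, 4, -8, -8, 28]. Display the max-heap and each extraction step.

Build heap: [28, 13, 12, -8, -8, 4]
Extract 28: [13, 4, 12, -8, -8, 28]
Extract 13: [12, 4, -8, -8, 13, 28]
Extract 12: [4, -8, -8, 12, 13, 28]
Extract 4: [-8, -8, 4, 12, 13, 28]
Extract -8: [-8, -8, 4, 12, 13, 28]


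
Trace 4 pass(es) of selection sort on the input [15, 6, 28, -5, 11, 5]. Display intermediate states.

Pass 1: Select minimum -5 at index 3, swap -> [-5, 6, 28, 15, 11, 5]
Pass 2: Select minimum 5 at index 5, swap -> [-5, 5, 28, 15, 11, 6]
Pass 3: Select minimum 6 at index 5, swap -> [-5, 5, 6, 15, 11, 28]
Pass 4: Select minimum 11 at index 4, swap -> [-5, 5, 6, 11, 15, 28]


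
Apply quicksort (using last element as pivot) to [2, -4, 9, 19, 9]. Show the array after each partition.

Partition 1: pivot=9 at index 3 -> [2, -4, 9, 9, 19]
Partition 2: pivot=9 at index 2 -> [2, -4, 9, 9, 19]
Partition 3: pivot=-4 at index 0 -> [-4, 2, 9, 9, 19]


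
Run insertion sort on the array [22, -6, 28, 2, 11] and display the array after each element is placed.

First element 22 is already 'sorted'
Insert -6: shifted 1 elements -> [-6, 22, 28, 2, 11]
Insert 28: shifted 0 elements -> [-6, 22, 28, 2, 11]
Insert 2: shifted 2 elements -> [-6, 2, 22, 28, 11]
Insert 11: shifted 2 elements -> [-6, 2, 11, 22, 28]


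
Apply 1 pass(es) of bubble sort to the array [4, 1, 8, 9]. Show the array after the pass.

After pass 1: [1, 4, 8, 9] (1 swaps)
Total swaps: 1


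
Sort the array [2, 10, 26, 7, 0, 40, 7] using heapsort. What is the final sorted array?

Build heap: [40, 10, 26, 7, 0, 2, 7]
Extract 40: [26, 10, 7, 7, 0, 2, 40]
Extract 26: [10, 7, 7, 2, 0, 26, 40]
Extract 10: [7, 2, 7, 0, 10, 26, 40]
Extract 7: [7, 2, 0, 7, 10, 26, 40]
Extract 7: [2, 0, 7, 7, 10, 26, 40]
Extract 2: [0, 2, 7, 7, 10, 26, 40]


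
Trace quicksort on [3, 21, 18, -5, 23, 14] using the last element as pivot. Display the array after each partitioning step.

Partition 1: pivot=14 at index 2 -> [3, -5, 14, 21, 23, 18]
Partition 2: pivot=-5 at index 0 -> [-5, 3, 14, 21, 23, 18]
Partition 3: pivot=18 at index 3 -> [-5, 3, 14, 18, 23, 21]
Partition 4: pivot=21 at index 4 -> [-5, 3, 14, 18, 21, 23]


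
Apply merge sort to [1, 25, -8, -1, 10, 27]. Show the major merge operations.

Divide and conquer:
  Merge [25] + [-8] -> [-8, 25]
  Merge [1] + [-8, 25] -> [-8, 1, 25]
  Merge [10] + [27] -> [10, 27]
  Merge [-1] + [10, 27] -> [-1, 10, 27]
  Merge [-8, 1, 25] + [-1, 10, 27] -> [-8, -1, 1, 10, 25, 27]


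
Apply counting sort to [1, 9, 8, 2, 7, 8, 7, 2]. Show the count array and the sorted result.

Count array: [0, 1, 2, 0, 0, 0, 0, 2, 2, 1]
(count[i] = number of elements equal to i)
Cumulative count: [0, 1, 3, 3, 3, 3, 3, 5, 7, 8]
Sorted: [1, 2, 2, 7, 7, 8, 8, 9]


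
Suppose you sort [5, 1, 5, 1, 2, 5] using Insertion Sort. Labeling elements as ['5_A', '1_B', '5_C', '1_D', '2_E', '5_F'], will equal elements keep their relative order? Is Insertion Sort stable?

Trace Insertion Sort on the labeled array (the key is the number; the letter only tracks identity):
  Insert 1_B at index 0: [1_B, 5_A, 5_C, 1_D, 2_E, 5_F]
  Insert 5_C at index 2: [1_B, 5_A, 5_C, 1_D, 2_E, 5_F]
  Insert 1_D at index 1: [1_B, 1_D, 5_A, 5_C, 2_E, 5_F]
  Insert 2_E at index 2: [1_B, 1_D, 2_E, 5_A, 5_C, 5_F]
  Insert 5_F at index 5: [1_B, 1_D, 2_E, 5_A, 5_C, 5_F]
Final order: [1_B, 1_D, 2_E, 5_A, 5_C, 5_F]
Equal keys:
  value 1: originally 1_B, 1_D; after sorting 1_B, 1_D -> order preserved
  value 5: originally 5_A, 5_C, 5_F; after sorting 5_A, 5_C, 5_F -> order preserved
All equal keys kept their original relative order. Insertion Sort is stable: elements are shifted only while they are strictly greater than the key, so a key is inserted after any equal elements already placed.
Answer: Stable


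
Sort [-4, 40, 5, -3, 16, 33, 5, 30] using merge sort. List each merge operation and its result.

Divide and conquer:
  Merge [-4] + [40] -> [-4, 40]
  Merge [5] + [-3] -> [-3, 5]
  Merge [-4, 40] + [-3, 5] -> [-4, -3, 5, 40]
  Merge [16] + [33] -> [16, 33]
  Merge [5] + [30] -> [5, 30]
  Merge [16, 33] + [5, 30] -> [5, 16, 30, 33]
  Merge [-4, -3, 5, 40] + [5, 16, 30, 33] -> [-4, -3, 5, 5, 16, 30, 33, 40]


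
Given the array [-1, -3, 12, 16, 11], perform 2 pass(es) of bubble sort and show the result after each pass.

After pass 1: [-3, -1, 12, 11, 16] (2 swaps)
After pass 2: [-3, -1, 11, 12, 16] (1 swaps)
Total swaps: 3


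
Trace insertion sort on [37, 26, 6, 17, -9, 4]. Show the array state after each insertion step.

First element 37 is already 'sorted'
Insert 26: shifted 1 elements -> [26, 37, 6, 17, -9, 4]
Insert 6: shifted 2 elements -> [6, 26, 37, 17, -9, 4]
Insert 17: shifted 2 elements -> [6, 17, 26, 37, -9, 4]
Insert -9: shifted 4 elements -> [-9, 6, 17, 26, 37, 4]
Insert 4: shifted 4 elements -> [-9, 4, 6, 17, 26, 37]


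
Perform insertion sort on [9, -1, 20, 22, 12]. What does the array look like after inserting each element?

First element 9 is already 'sorted'
Insert -1: shifted 1 elements -> [-1, 9, 20, 22, 12]
Insert 20: shifted 0 elements -> [-1, 9, 20, 22, 12]
Insert 22: shifted 0 elements -> [-1, 9, 20, 22, 12]
Insert 12: shifted 2 elements -> [-1, 9, 12, 20, 22]


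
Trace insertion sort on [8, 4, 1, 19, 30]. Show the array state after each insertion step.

First element 8 is already 'sorted'
Insert 4: shifted 1 elements -> [4, 8, 1, 19, 30]
Insert 1: shifted 2 elements -> [1, 4, 8, 19, 30]
Insert 19: shifted 0 elements -> [1, 4, 8, 19, 30]
Insert 30: shifted 0 elements -> [1, 4, 8, 19, 30]


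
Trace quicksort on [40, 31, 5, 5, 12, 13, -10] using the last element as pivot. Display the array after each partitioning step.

Partition 1: pivot=-10 at index 0 -> [-10, 31, 5, 5, 12, 13, 40]
Partition 2: pivot=40 at index 6 -> [-10, 31, 5, 5, 12, 13, 40]
Partition 3: pivot=13 at index 4 -> [-10, 5, 5, 12, 13, 31, 40]
Partition 4: pivot=12 at index 3 -> [-10, 5, 5, 12, 13, 31, 40]
Partition 5: pivot=5 at index 2 -> [-10, 5, 5, 12, 13, 31, 40]


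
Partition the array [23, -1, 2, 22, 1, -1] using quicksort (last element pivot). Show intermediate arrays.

Partition 1: pivot=-1 at index 1 -> [-1, -1, 2, 22, 1, 23]
Partition 2: pivot=23 at index 5 -> [-1, -1, 2, 22, 1, 23]
Partition 3: pivot=1 at index 2 -> [-1, -1, 1, 22, 2, 23]
Partition 4: pivot=2 at index 3 -> [-1, -1, 1, 2, 22, 23]


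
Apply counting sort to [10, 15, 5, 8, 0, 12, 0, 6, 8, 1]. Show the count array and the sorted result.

Count array: [2, 1, 0, 0, 0, 1, 1, 0, 2, 0, 1, 0, 1, 0, 0, 1]
(count[i] = number of elements equal to i)
Cumulative count: [2, 3, 3, 3, 3, 4, 5, 5, 7, 7, 8, 8, 9, 9, 9, 10]
Sorted: [0, 0, 1, 5, 6, 8, 8, 10, 12, 15]


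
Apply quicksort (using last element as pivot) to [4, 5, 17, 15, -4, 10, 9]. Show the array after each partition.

Partition 1: pivot=9 at index 3 -> [4, 5, -4, 9, 17, 10, 15]
Partition 2: pivot=-4 at index 0 -> [-4, 5, 4, 9, 17, 10, 15]
Partition 3: pivot=4 at index 1 -> [-4, 4, 5, 9, 17, 10, 15]
Partition 4: pivot=15 at index 5 -> [-4, 4, 5, 9, 10, 15, 17]


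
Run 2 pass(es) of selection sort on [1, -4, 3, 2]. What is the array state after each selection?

Pass 1: Select minimum -4 at index 1, swap -> [-4, 1, 3, 2]
Pass 2: Select minimum 1 at index 1, swap -> [-4, 1, 3, 2]


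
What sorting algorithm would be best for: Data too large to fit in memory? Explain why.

Best choice: External merge sort
Reason: Minimizes disk I/O by sequential reads/writes


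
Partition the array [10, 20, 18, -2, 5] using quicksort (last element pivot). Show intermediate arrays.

Partition 1: pivot=5 at index 1 -> [-2, 5, 18, 10, 20]
Partition 2: pivot=20 at index 4 -> [-2, 5, 18, 10, 20]
Partition 3: pivot=10 at index 2 -> [-2, 5, 10, 18, 20]


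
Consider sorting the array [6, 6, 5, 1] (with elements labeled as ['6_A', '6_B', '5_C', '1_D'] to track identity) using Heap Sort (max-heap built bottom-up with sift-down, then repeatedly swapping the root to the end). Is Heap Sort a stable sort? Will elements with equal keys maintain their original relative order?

Trace Heap Sort on the labeled array (the key is the number; the letter only tracks identity):
  Build max-heap: [6_A, 6_B, 5_C, 1_D]
  Swap root 6_A to index 3, re-heapify first 3 -> [6_B, 1_D, 5_C, 6_A]
  Swap root 6_B to index 2, re-heapify first 2 -> [5_C, 1_D, 6_B, 6_A]
  Swap root 5_C to index 1, re-heapify first 1 -> [1_D, 5_C, 6_B, 6_A]
Final order: [1_D, 5_C, 6_B, 6_A]
Equal keys:
  value 6: originally 6_A, 6_B; after sorting 6_B, 6_A -> order changed
Equal keys were reordered, so Heap Sort is not stable: heap construction and root-to-end swaps move elements without regard to the original order of equal keys. (One such input is enough; an unstable sort may happen to preserve order on other inputs, but it gives no guarantee.)
Answer: Not stable


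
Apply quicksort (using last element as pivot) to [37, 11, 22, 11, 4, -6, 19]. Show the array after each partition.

Partition 1: pivot=19 at index 4 -> [11, 11, 4, -6, 19, 37, 22]
Partition 2: pivot=-6 at index 0 -> [-6, 11, 4, 11, 19, 37, 22]
Partition 3: pivot=11 at index 3 -> [-6, 11, 4, 11, 19, 37, 22]
Partition 4: pivot=4 at index 1 -> [-6, 4, 11, 11, 19, 37, 22]
Partition 5: pivot=22 at index 5 -> [-6, 4, 11, 11, 19, 22, 37]


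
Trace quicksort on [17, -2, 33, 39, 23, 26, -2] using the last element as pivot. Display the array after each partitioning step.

Partition 1: pivot=-2 at index 1 -> [-2, -2, 33, 39, 23, 26, 17]
Partition 2: pivot=17 at index 2 -> [-2, -2, 17, 39, 23, 26, 33]
Partition 3: pivot=33 at index 5 -> [-2, -2, 17, 23, 26, 33, 39]
Partition 4: pivot=26 at index 4 -> [-2, -2, 17, 23, 26, 33, 39]


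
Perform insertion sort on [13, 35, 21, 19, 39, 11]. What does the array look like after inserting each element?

First element 13 is already 'sorted'
Insert 35: shifted 0 elements -> [13, 35, 21, 19, 39, 11]
Insert 21: shifted 1 elements -> [13, 21, 35, 19, 39, 11]
Insert 19: shifted 2 elements -> [13, 19, 21, 35, 39, 11]
Insert 39: shifted 0 elements -> [13, 19, 21, 35, 39, 11]
Insert 11: shifted 5 elements -> [11, 13, 19, 21, 35, 39]


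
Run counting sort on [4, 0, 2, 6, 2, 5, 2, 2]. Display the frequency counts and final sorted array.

Count array: [1, 0, 4, 0, 1, 1, 1]
(count[i] = number of elements equal to i)
Cumulative count: [1, 1, 5, 5, 6, 7, 8]
Sorted: [0, 2, 2, 2, 2, 4, 5, 6]


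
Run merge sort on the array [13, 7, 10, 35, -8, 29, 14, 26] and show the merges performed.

Divide and conquer:
  Merge [13] + [7] -> [7, 13]
  Merge [10] + [35] -> [10, 35]
  Merge [7, 13] + [10, 35] -> [7, 10, 13, 35]
  Merge [-8] + [29] -> [-8, 29]
  Merge [14] + [26] -> [14, 26]
  Merge [-8, 29] + [14, 26] -> [-8, 14, 26, 29]
  Merge [7, 10, 13, 35] + [-8, 14, 26, 29] -> [-8, 7, 10, 13, 14, 26, 29, 35]


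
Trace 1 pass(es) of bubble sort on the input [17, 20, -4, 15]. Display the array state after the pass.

After pass 1: [17, -4, 15, 20] (2 swaps)
Total swaps: 2


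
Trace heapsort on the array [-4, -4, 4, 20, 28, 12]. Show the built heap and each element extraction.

Build heap: [28, 20, 12, -4, -4, 4]
Extract 28: [20, 4, 12, -4, -4, 28]
Extract 20: [12, 4, -4, -4, 20, 28]
Extract 12: [4, -4, -4, 12, 20, 28]
Extract 4: [-4, -4, 4, 12, 20, 28]
Extract -4: [-4, -4, 4, 12, 20, 28]


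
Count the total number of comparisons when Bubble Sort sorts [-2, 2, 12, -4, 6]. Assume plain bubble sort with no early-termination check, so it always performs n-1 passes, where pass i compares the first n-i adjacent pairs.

Pass 1: compare adjacent pairs (0,1)..(3,4) = 4 comparison(s), 2 swap(s) -> [-2, 2, -4, 6, 12]
Pass 2: compare adjacent pairs (0,1)..(2,3) = 3 comparison(s), 1 swap(s) -> [-2, -4, 2, 6, 12]
Pass 3: compare adjacent pairs (0,1)..(1,2) = 2 comparison(s), 1 swap(s) -> [-4, -2, 2, 6, 12]
Pass 4: compare adjacent pairs (0,1)..(0,1) = 1 comparison(s), 0 swap(s) -> [-4, -2, 2, 6, 12]
Total comparisons: 4 + 3 + 2 + 1 = 10


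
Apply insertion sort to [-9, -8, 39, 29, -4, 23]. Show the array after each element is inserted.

First element -9 is already 'sorted'
Insert -8: shifted 0 elements -> [-9, -8, 39, 29, -4, 23]
Insert 39: shifted 0 elements -> [-9, -8, 39, 29, -4, 23]
Insert 29: shifted 1 elements -> [-9, -8, 29, 39, -4, 23]
Insert -4: shifted 2 elements -> [-9, -8, -4, 29, 39, 23]
Insert 23: shifted 2 elements -> [-9, -8, -4, 23, 29, 39]


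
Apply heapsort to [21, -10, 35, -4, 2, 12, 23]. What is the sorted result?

Build heap: [35, 2, 23, -4, -10, 12, 21]
Extract 35: [23, 2, 21, -4, -10, 12, 35]
Extract 23: [21, 2, 12, -4, -10, 23, 35]
Extract 21: [12, 2, -10, -4, 21, 23, 35]
Extract 12: [2, -4, -10, 12, 21, 23, 35]
Extract 2: [-4, -10, 2, 12, 21, 23, 35]
Extract -4: [-10, -4, 2, 12, 21, 23, 35]


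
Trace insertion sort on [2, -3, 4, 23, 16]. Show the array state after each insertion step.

First element 2 is already 'sorted'
Insert -3: shifted 1 elements -> [-3, 2, 4, 23, 16]
Insert 4: shifted 0 elements -> [-3, 2, 4, 23, 16]
Insert 23: shifted 0 elements -> [-3, 2, 4, 23, 16]
Insert 16: shifted 1 elements -> [-3, 2, 4, 16, 23]


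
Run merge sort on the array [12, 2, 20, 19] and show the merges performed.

Divide and conquer:
  Merge [12] + [2] -> [2, 12]
  Merge [20] + [19] -> [19, 20]
  Merge [2, 12] + [19, 20] -> [2, 12, 19, 20]


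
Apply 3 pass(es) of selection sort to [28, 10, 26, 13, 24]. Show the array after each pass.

Pass 1: Select minimum 10 at index 1, swap -> [10, 28, 26, 13, 24]
Pass 2: Select minimum 13 at index 3, swap -> [10, 13, 26, 28, 24]
Pass 3: Select minimum 24 at index 4, swap -> [10, 13, 24, 28, 26]


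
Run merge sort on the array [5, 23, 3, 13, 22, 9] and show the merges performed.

Divide and conquer:
  Merge [23] + [3] -> [3, 23]
  Merge [5] + [3, 23] -> [3, 5, 23]
  Merge [22] + [9] -> [9, 22]
  Merge [13] + [9, 22] -> [9, 13, 22]
  Merge [3, 5, 23] + [9, 13, 22] -> [3, 5, 9, 13, 22, 23]


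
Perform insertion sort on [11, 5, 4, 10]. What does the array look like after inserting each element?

First element 11 is already 'sorted'
Insert 5: shifted 1 elements -> [5, 11, 4, 10]
Insert 4: shifted 2 elements -> [4, 5, 11, 10]
Insert 10: shifted 1 elements -> [4, 5, 10, 11]


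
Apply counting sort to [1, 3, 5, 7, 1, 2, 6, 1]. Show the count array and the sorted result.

Count array: [0, 3, 1, 1, 0, 1, 1, 1]
(count[i] = number of elements equal to i)
Cumulative count: [0, 3, 4, 5, 5, 6, 7, 8]
Sorted: [1, 1, 1, 2, 3, 5, 6, 7]


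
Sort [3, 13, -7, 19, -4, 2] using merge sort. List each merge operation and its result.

Divide and conquer:
  Merge [13] + [-7] -> [-7, 13]
  Merge [3] + [-7, 13] -> [-7, 3, 13]
  Merge [-4] + [2] -> [-4, 2]
  Merge [19] + [-4, 2] -> [-4, 2, 19]
  Merge [-7, 3, 13] + [-4, 2, 19] -> [-7, -4, 2, 3, 13, 19]


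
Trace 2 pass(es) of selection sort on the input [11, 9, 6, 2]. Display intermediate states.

Pass 1: Select minimum 2 at index 3, swap -> [2, 9, 6, 11]
Pass 2: Select minimum 6 at index 2, swap -> [2, 6, 9, 11]


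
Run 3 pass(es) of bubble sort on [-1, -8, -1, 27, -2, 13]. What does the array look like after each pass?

After pass 1: [-8, -1, -1, -2, 13, 27] (3 swaps)
After pass 2: [-8, -1, -2, -1, 13, 27] (1 swaps)
After pass 3: [-8, -2, -1, -1, 13, 27] (1 swaps)
Total swaps: 5


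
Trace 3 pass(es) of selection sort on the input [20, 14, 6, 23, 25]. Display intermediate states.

Pass 1: Select minimum 6 at index 2, swap -> [6, 14, 20, 23, 25]
Pass 2: Select minimum 14 at index 1, swap -> [6, 14, 20, 23, 25]
Pass 3: Select minimum 20 at index 2, swap -> [6, 14, 20, 23, 25]


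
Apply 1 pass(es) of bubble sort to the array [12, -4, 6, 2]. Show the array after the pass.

After pass 1: [-4, 6, 2, 12] (3 swaps)
Total swaps: 3


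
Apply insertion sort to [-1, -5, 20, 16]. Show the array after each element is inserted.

First element -1 is already 'sorted'
Insert -5: shifted 1 elements -> [-5, -1, 20, 16]
Insert 20: shifted 0 elements -> [-5, -1, 20, 16]
Insert 16: shifted 1 elements -> [-5, -1, 16, 20]


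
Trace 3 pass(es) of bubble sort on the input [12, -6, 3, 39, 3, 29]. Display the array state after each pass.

After pass 1: [-6, 3, 12, 3, 29, 39] (4 swaps)
After pass 2: [-6, 3, 3, 12, 29, 39] (1 swaps)
After pass 3: [-6, 3, 3, 12, 29, 39] (0 swaps)
Total swaps: 5


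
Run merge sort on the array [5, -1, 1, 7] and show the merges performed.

Divide and conquer:
  Merge [5] + [-1] -> [-1, 5]
  Merge [1] + [7] -> [1, 7]
  Merge [-1, 5] + [1, 7] -> [-1, 1, 5, 7]


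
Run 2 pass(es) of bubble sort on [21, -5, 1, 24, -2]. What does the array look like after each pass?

After pass 1: [-5, 1, 21, -2, 24] (3 swaps)
After pass 2: [-5, 1, -2, 21, 24] (1 swaps)
Total swaps: 4


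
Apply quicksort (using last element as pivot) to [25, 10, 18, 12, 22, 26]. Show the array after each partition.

Partition 1: pivot=26 at index 5 -> [25, 10, 18, 12, 22, 26]
Partition 2: pivot=22 at index 3 -> [10, 18, 12, 22, 25, 26]
Partition 3: pivot=12 at index 1 -> [10, 12, 18, 22, 25, 26]


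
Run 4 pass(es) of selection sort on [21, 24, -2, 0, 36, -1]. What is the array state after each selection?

Pass 1: Select minimum -2 at index 2, swap -> [-2, 24, 21, 0, 36, -1]
Pass 2: Select minimum -1 at index 5, swap -> [-2, -1, 21, 0, 36, 24]
Pass 3: Select minimum 0 at index 3, swap -> [-2, -1, 0, 21, 36, 24]
Pass 4: Select minimum 21 at index 3, swap -> [-2, -1, 0, 21, 36, 24]


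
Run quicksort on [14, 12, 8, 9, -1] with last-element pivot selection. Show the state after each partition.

Partition 1: pivot=-1 at index 0 -> [-1, 12, 8, 9, 14]
Partition 2: pivot=14 at index 4 -> [-1, 12, 8, 9, 14]
Partition 3: pivot=9 at index 2 -> [-1, 8, 9, 12, 14]


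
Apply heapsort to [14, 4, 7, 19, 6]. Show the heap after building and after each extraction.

Build heap: [19, 14, 7, 4, 6]
Extract 19: [14, 6, 7, 4, 19]
Extract 14: [7, 6, 4, 14, 19]
Extract 7: [6, 4, 7, 14, 19]
Extract 6: [4, 6, 7, 14, 19]


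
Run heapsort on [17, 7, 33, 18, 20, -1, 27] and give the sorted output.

Build heap: [33, 20, 27, 18, 7, -1, 17]
Extract 33: [27, 20, 17, 18, 7, -1, 33]
Extract 27: [20, 18, 17, -1, 7, 27, 33]
Extract 20: [18, 7, 17, -1, 20, 27, 33]
Extract 18: [17, 7, -1, 18, 20, 27, 33]
Extract 17: [7, -1, 17, 18, 20, 27, 33]
Extract 7: [-1, 7, 17, 18, 20, 27, 33]


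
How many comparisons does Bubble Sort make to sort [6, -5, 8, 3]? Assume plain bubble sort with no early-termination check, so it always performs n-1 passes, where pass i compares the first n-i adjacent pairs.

Pass 1: compare adjacent pairs (0,1)..(2,3) = 3 comparison(s), 2 swap(s) -> [-5, 6, 3, 8]
Pass 2: compare adjacent pairs (0,1)..(1,2) = 2 comparison(s), 1 swap(s) -> [-5, 3, 6, 8]
Pass 3: compare adjacent pairs (0,1)..(0,1) = 1 comparison(s), 0 swap(s) -> [-5, 3, 6, 8]
Total comparisons: 3 + 2 + 1 = 6


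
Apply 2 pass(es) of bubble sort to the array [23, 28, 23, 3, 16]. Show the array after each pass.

After pass 1: [23, 23, 3, 16, 28] (3 swaps)
After pass 2: [23, 3, 16, 23, 28] (2 swaps)
Total swaps: 5


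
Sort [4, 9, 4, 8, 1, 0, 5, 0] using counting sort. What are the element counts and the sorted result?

Count array: [2, 1, 0, 0, 2, 1, 0, 0, 1, 1]
(count[i] = number of elements equal to i)
Cumulative count: [2, 3, 3, 3, 5, 6, 6, 6, 7, 8]
Sorted: [0, 0, 1, 4, 4, 5, 8, 9]


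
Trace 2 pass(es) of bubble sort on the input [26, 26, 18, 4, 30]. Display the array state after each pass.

After pass 1: [26, 18, 4, 26, 30] (2 swaps)
After pass 2: [18, 4, 26, 26, 30] (2 swaps)
Total swaps: 4


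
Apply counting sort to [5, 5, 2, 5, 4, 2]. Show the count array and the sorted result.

Count array: [0, 0, 2, 0, 1, 3]
(count[i] = number of elements equal to i)
Cumulative count: [0, 0, 2, 2, 3, 6]
Sorted: [2, 2, 4, 5, 5, 5]


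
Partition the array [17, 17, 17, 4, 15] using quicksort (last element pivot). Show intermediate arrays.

Partition 1: pivot=15 at index 1 -> [4, 15, 17, 17, 17]
Partition 2: pivot=17 at index 4 -> [4, 15, 17, 17, 17]
Partition 3: pivot=17 at index 3 -> [4, 15, 17, 17, 17]


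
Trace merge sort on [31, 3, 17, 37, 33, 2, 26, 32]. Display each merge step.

Divide and conquer:
  Merge [31] + [3] -> [3, 31]
  Merge [17] + [37] -> [17, 37]
  Merge [3, 31] + [17, 37] -> [3, 17, 31, 37]
  Merge [33] + [2] -> [2, 33]
  Merge [26] + [32] -> [26, 32]
  Merge [2, 33] + [26, 32] -> [2, 26, 32, 33]
  Merge [3, 17, 31, 37] + [2, 26, 32, 33] -> [2, 3, 17, 26, 31, 32, 33, 37]


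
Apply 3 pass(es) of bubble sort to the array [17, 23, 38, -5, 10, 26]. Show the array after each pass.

After pass 1: [17, 23, -5, 10, 26, 38] (3 swaps)
After pass 2: [17, -5, 10, 23, 26, 38] (2 swaps)
After pass 3: [-5, 10, 17, 23, 26, 38] (2 swaps)
Total swaps: 7


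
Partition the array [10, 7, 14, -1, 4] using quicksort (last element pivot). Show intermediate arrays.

Partition 1: pivot=4 at index 1 -> [-1, 4, 14, 10, 7]
Partition 2: pivot=7 at index 2 -> [-1, 4, 7, 10, 14]
Partition 3: pivot=14 at index 4 -> [-1, 4, 7, 10, 14]


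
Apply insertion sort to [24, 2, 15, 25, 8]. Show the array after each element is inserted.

First element 24 is already 'sorted'
Insert 2: shifted 1 elements -> [2, 24, 15, 25, 8]
Insert 15: shifted 1 elements -> [2, 15, 24, 25, 8]
Insert 25: shifted 0 elements -> [2, 15, 24, 25, 8]
Insert 8: shifted 3 elements -> [2, 8, 15, 24, 25]


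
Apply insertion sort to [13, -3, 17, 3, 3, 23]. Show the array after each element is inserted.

First element 13 is already 'sorted'
Insert -3: shifted 1 elements -> [-3, 13, 17, 3, 3, 23]
Insert 17: shifted 0 elements -> [-3, 13, 17, 3, 3, 23]
Insert 3: shifted 2 elements -> [-3, 3, 13, 17, 3, 23]
Insert 3: shifted 2 elements -> [-3, 3, 3, 13, 17, 23]
Insert 23: shifted 0 elements -> [-3, 3, 3, 13, 17, 23]


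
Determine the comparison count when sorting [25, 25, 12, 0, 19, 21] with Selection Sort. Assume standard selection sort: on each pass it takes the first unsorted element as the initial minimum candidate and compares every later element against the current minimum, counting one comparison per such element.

Pass 1: scan indices 1..5 for the minimum = 5 comparison(s); min is 0, place at index 0 -> [0, 25, 12, 25, 19, 21]
Pass 2: scan indices 2..5 for the minimum = 4 comparison(s); min is 12, place at index 1 -> [0, 12, 25, 25, 19, 21]
Pass 3: scan indices 3..5 for the minimum = 3 comparison(s); min is 19, place at index 2 -> [0, 12, 19, 25, 25, 21]
Pass 4: scan indices 4..5 for the minimum = 2 comparison(s); min is 21, place at index 3 -> [0, 12, 19, 21, 25, 25]
Pass 5: scan indices 5..5 for the minimum = 1 comparison(s); min is 25, place at index 4 -> [0, 12, 19, 21, 25, 25]
Selection sort always scans the whole unsorted suffix, so the count is (n-1) + (n-2) + ... + 1 = n(n-1)/2 = 6*5/2 = 15 regardless of the input order.
Total comparisons: 5 + 4 + 3 + 2 + 1 = 15


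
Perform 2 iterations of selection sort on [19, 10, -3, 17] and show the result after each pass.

Pass 1: Select minimum -3 at index 2, swap -> [-3, 10, 19, 17]
Pass 2: Select minimum 10 at index 1, swap -> [-3, 10, 19, 17]


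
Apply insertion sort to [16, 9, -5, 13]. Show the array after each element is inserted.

First element 16 is already 'sorted'
Insert 9: shifted 1 elements -> [9, 16, -5, 13]
Insert -5: shifted 2 elements -> [-5, 9, 16, 13]
Insert 13: shifted 1 elements -> [-5, 9, 13, 16]


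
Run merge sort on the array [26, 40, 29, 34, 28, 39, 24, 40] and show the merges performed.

Divide and conquer:
  Merge [26] + [40] -> [26, 40]
  Merge [29] + [34] -> [29, 34]
  Merge [26, 40] + [29, 34] -> [26, 29, 34, 40]
  Merge [28] + [39] -> [28, 39]
  Merge [24] + [40] -> [24, 40]
  Merge [28, 39] + [24, 40] -> [24, 28, 39, 40]
  Merge [26, 29, 34, 40] + [24, 28, 39, 40] -> [24, 26, 28, 29, 34, 39, 40, 40]


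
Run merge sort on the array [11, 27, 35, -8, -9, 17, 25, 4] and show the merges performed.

Divide and conquer:
  Merge [11] + [27] -> [11, 27]
  Merge [35] + [-8] -> [-8, 35]
  Merge [11, 27] + [-8, 35] -> [-8, 11, 27, 35]
  Merge [-9] + [17] -> [-9, 17]
  Merge [25] + [4] -> [4, 25]
  Merge [-9, 17] + [4, 25] -> [-9, 4, 17, 25]
  Merge [-8, 11, 27, 35] + [-9, 4, 17, 25] -> [-9, -8, 4, 11, 17, 25, 27, 35]


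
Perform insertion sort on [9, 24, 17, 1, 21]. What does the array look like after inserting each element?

First element 9 is already 'sorted'
Insert 24: shifted 0 elements -> [9, 24, 17, 1, 21]
Insert 17: shifted 1 elements -> [9, 17, 24, 1, 21]
Insert 1: shifted 3 elements -> [1, 9, 17, 24, 21]
Insert 21: shifted 1 elements -> [1, 9, 17, 21, 24]


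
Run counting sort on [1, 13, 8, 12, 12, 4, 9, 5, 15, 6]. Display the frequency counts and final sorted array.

Count array: [0, 1, 0, 0, 1, 1, 1, 0, 1, 1, 0, 0, 2, 1, 0, 1]
(count[i] = number of elements equal to i)
Cumulative count: [0, 1, 1, 1, 2, 3, 4, 4, 5, 6, 6, 6, 8, 9, 9, 10]
Sorted: [1, 4, 5, 6, 8, 9, 12, 12, 13, 15]


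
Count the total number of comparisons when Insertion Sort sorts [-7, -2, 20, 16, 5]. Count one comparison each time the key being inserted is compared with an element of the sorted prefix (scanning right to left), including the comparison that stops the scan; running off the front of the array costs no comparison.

Insert -2: -7 <= -2 (stop) = 1 comparison(s) -> [-7, -2, 20, 16, 5]
Insert 20: -2 <= 20 (stop) = 1 comparison(s) -> [-7, -2, 20, 16, 5]
Insert 16: 20 > 16 (shift), -2 <= 16 (stop) = 2 comparison(s) -> [-7, -2, 16, 20, 5]
Insert 5: 20 > 5 (shift), 16 > 5 (shift), -2 <= 5 (stop) = 3 comparison(s) -> [-7, -2, 5, 16, 20]
Total comparisons: 1 + 1 + 2 + 3 = 7


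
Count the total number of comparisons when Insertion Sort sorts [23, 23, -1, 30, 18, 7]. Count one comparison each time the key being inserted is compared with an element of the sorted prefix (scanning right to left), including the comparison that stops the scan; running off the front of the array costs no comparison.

Insert 23: 23 <= 23 (stop) = 1 comparison(s) -> [23, 23, -1, 30, 18, 7]
Insert -1: 23 > -1 (shift), 23 > -1 (shift), reached front = 2 comparison(s) -> [-1, 23, 23, 30, 18, 7]
Insert 30: 23 <= 30 (stop) = 1 comparison(s) -> [-1, 23, 23, 30, 18, 7]
Insert 18: 30 > 18 (shift), 23 > 18 (shift), 23 > 18 (shift), -1 <= 18 (stop) = 4 comparison(s) -> [-1, 18, 23, 23, 30, 7]
Insert 7: 30 > 7 (shift), 23 > 7 (shift), 23 > 7 (shift), 18 > 7 (shift), -1 <= 7 (stop) = 5 comparison(s) -> [-1, 7, 18, 23, 23, 30]
Total comparisons: 1 + 2 + 1 + 4 + 5 = 13


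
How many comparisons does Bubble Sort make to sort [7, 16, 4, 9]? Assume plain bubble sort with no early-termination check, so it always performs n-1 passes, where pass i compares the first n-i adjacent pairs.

Pass 1: compare adjacent pairs (0,1)..(2,3) = 3 comparison(s), 2 swap(s) -> [7, 4, 9, 16]
Pass 2: compare adjacent pairs (0,1)..(1,2) = 2 comparison(s), 1 swap(s) -> [4, 7, 9, 16]
Pass 3: compare adjacent pairs (0,1)..(0,1) = 1 comparison(s), 0 swap(s) -> [4, 7, 9, 16]
Total comparisons: 3 + 2 + 1 = 6


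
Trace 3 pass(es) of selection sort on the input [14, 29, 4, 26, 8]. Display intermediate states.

Pass 1: Select minimum 4 at index 2, swap -> [4, 29, 14, 26, 8]
Pass 2: Select minimum 8 at index 4, swap -> [4, 8, 14, 26, 29]
Pass 3: Select minimum 14 at index 2, swap -> [4, 8, 14, 26, 29]


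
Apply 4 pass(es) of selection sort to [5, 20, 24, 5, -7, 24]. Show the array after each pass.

Pass 1: Select minimum -7 at index 4, swap -> [-7, 20, 24, 5, 5, 24]
Pass 2: Select minimum 5 at index 3, swap -> [-7, 5, 24, 20, 5, 24]
Pass 3: Select minimum 5 at index 4, swap -> [-7, 5, 5, 20, 24, 24]
Pass 4: Select minimum 20 at index 3, swap -> [-7, 5, 5, 20, 24, 24]


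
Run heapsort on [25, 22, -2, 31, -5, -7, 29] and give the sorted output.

Build heap: [31, 25, 29, 22, -5, -7, -2]
Extract 31: [29, 25, -2, 22, -5, -7, 31]
Extract 29: [25, 22, -2, -7, -5, 29, 31]
Extract 25: [22, -5, -2, -7, 25, 29, 31]
Extract 22: [-2, -5, -7, 22, 25, 29, 31]
Extract -2: [-5, -7, -2, 22, 25, 29, 31]
Extract -5: [-7, -5, -2, 22, 25, 29, 31]


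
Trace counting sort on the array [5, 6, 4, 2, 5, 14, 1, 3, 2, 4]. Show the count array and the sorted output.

Count array: [0, 1, 2, 1, 2, 2, 1, 0, 0, 0, 0, 0, 0, 0, 1]
(count[i] = number of elements equal to i)
Cumulative count: [0, 1, 3, 4, 6, 8, 9, 9, 9, 9, 9, 9, 9, 9, 10]
Sorted: [1, 2, 2, 3, 4, 4, 5, 5, 6, 14]


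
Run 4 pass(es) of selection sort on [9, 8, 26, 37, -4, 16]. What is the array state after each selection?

Pass 1: Select minimum -4 at index 4, swap -> [-4, 8, 26, 37, 9, 16]
Pass 2: Select minimum 8 at index 1, swap -> [-4, 8, 26, 37, 9, 16]
Pass 3: Select minimum 9 at index 4, swap -> [-4, 8, 9, 37, 26, 16]
Pass 4: Select minimum 16 at index 5, swap -> [-4, 8, 9, 16, 26, 37]
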